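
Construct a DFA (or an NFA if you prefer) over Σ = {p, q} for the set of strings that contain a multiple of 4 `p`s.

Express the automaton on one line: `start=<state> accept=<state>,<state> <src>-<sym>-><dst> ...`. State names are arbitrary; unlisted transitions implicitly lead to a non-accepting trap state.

start=s0 accept=s0 s0-p->s1 s0-q->s0 s1-p->s2 s1-q->s1 s2-p->s3 s2-q->s2 s3-p->s0 s3-q->s3

Keep the running count of `p`s modulo 4: each `p` advances along the cycle s0 → s1 → s2 → s3 → s0 while other symbols loop. Accept at s0.
4 states suffice.
        p   q  
>* s0   s1  s0 
   s1   s2  s1 
   s2   s3  s2 
   s3   s0  s3 
(> = start, * = accepting)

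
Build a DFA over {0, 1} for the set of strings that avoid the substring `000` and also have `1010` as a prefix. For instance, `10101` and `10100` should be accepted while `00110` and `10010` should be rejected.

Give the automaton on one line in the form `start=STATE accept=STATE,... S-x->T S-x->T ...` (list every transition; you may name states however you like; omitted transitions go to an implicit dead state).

start=A accept=F,G,H A-0->B A-1->C B-0->B B-1->B C-0->D C-1->B D-0->B D-1->E E-0->F E-1->B F-0->G F-1->H G-0->B G-1->H H-0->F H-1->H

Handle the two conditions separately and then intersect. The first has 4 states tracking partial matches of the forbidden pattern `000`; the second has 6 states tracking whether the input so far still matches the prefix `1010`. A product state is a pair (one from each), accepting exactly when both do. After merging equivalent states the machine shrinks.
8 states suffice.
       0  1 
>  A   B  C 
   B   B  B 
   C   D  B 
   D   B  E 
   E   F  B 
 * F   G  H 
 * G   B  H 
 * H   F  H 
(> = start, * = accepting)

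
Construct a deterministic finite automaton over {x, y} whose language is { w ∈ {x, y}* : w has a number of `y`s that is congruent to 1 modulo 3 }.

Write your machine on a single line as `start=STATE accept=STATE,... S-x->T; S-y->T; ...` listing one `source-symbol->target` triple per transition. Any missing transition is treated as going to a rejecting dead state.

start=q0; accept=q1; q0-x->q0; q0-y->q1; q1-x->q1; q1-y->q2; q2-x->q2; q2-y->q0

The only thing that matters is how many `y`s have appeared, reduced mod 3. Use one state per residue: q0 for 0, …, q2 for 2. Reading `y` moves to the next residue; anything else stays put. q1 is accepting.
A 3-state machine:
        x   y  
>  q0   q0  q1 
 * q1   q1  q2 
   q2   q2  q0 
(> = start, * = accepting)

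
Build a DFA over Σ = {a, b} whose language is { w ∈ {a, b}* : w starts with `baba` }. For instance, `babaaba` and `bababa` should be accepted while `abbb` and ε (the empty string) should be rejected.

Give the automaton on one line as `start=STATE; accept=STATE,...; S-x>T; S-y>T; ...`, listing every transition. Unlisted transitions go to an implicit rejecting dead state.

Check the first 4 symbols one by one: q0 through q3 record how many have matched `baba` so far; any wrong symbol goes to the dead state q5. After all 4 match we enter the accepting sink q4.
With 6 states:
        a   b  
>  q0   q5  q1 
   q1   q2  q5 
   q2   q5  q3 
   q3   q4  q5 
 * q4   q4  q4 
   q5   q5  q5 
(> = start, * = accepting)

start=q0; accept=q4; q0-a>q5; q0-b>q1; q1-a>q2; q1-b>q5; q2-a>q5; q2-b>q3; q3-a>q4; q3-b>q5; q4-a>q4; q4-b>q4; q5-a>q5; q5-b>q5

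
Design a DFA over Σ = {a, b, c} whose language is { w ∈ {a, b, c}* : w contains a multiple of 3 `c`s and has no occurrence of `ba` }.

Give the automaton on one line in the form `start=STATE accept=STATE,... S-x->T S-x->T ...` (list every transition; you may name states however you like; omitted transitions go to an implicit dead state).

Handle the two conditions separately and then intersect. The first has 3 states tracking the count of `c`s modulo 3; the second has 3 states tracking partial matches of the forbidden pattern `ba`. A product state is a pair (one from each), accepting exactly when both do.
A 9-state machine:
        a   b   c  
>* S0   S0  S1  S2 
 * S1   S3  S1  S2 
   S2   S2  S4  S5 
   S3   S3  S3  S6 
   S4   S6  S4  S5 
   S5   S5  S7  S0 
   S6   S6  S6  S8 
   S7   S8  S7  S0 
   S8   S8  S8  S3 
(> = start, * = accepting)

start=S0 accept=S0,S1 S0-a->S0 S0-b->S1 S0-c->S2 S1-a->S3 S1-b->S1 S1-c->S2 S2-a->S2 S2-b->S4 S2-c->S5 S3-a->S3 S3-b->S3 S3-c->S6 S4-a->S6 S4-b->S4 S4-c->S5 S5-a->S5 S5-b->S7 S5-c->S0 S6-a->S6 S6-b->S6 S6-c->S8 S7-a->S8 S7-b->S7 S7-c->S0 S8-a->S8 S8-b->S8 S8-c->S3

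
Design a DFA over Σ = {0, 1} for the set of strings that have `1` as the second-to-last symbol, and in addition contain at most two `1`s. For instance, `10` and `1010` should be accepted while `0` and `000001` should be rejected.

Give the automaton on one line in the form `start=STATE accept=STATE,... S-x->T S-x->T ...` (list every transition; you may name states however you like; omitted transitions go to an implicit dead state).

start=A accept=F,G,J A-0->B A-1->C B-0->D B-1->E C-0->F C-1->G D-0->D D-1->E E-0->F E-1->G F-0->H F-1->I G-0->J G-1->K H-0->H H-1->I I-0->J I-1->K J-0->L J-1->M K-0->N K-1->K L-0->L L-1->M M-0->N M-1->K N-0->O N-1->M O-0->O O-1->M

Run two small machines in parallel and take their product. One (7 states) tracks the last 2 symbols read; the other (4 states) tracks the count of `1`s, saturating at 3. Each combined state is a pair, one component from each; accept when both components accept.
       0  1 
>  A   B  C 
   B   D  E 
   C   F  G 
   D   D  E 
   E   F  G 
 * F   H  I 
 * G   J  K 
   H   H  I 
   I   J  K 
 * J   L  M 
   K   N  K 
   L   L  M 
   M   N  K 
   N   O  M 
   O   O  M 
(> = start, * = accepting)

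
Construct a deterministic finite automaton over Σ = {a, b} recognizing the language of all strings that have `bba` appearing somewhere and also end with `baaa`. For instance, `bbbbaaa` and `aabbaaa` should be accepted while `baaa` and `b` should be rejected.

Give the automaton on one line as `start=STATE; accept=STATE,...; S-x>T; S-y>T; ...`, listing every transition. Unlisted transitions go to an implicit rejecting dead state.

Run two small machines in parallel and take their product. The first has 4 states tracking whether and how much of `bba` has been seen; the second has 5 states tracking how much of the suffix `baaa` has currently been matched. A product state is a pair (one from each), accepting exactly when both do. After merging equivalent states the machine shrinks.
7 states suffice.
        a   b  
>  s0   s0  s1 
   s1   s0  s2 
   s2   s3  s2 
   s3   s4  s2 
   s4   s5  s2 
 * s5   s6  s2 
   s6   s6  s2 
(> = start, * = accepting)

start=s0; accept=s5; s0-a>s0; s0-b>s1; s1-a>s0; s1-b>s2; s2-a>s3; s2-b>s2; s3-a>s4; s3-b>s2; s4-a>s5; s4-b>s2; s5-a>s6; s5-b>s2; s6-a>s6; s6-b>s2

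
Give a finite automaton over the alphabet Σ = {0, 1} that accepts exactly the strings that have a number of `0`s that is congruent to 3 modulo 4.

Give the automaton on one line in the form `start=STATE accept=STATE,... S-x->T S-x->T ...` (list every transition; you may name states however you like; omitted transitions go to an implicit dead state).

The only thing that matters is how many `0`s have appeared, reduced mod 4. Use one state per residue: A for 0, …, D for 3. Reading `0` moves to the next residue; anything else stays put. D is accepting.
       0  1 
>  A   B  A 
   B   C  B 
   C   D  C 
 * D   A  D 
(> = start, * = accepting)

start=A accept=D A-0->B A-1->A B-0->C B-1->B C-0->D C-1->C D-0->A D-1->D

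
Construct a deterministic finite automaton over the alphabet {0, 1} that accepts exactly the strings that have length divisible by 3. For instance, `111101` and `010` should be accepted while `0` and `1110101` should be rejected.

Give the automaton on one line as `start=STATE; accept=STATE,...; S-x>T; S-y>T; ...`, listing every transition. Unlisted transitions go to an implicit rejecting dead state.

start=q0; accept=q0; q0-0>q1; q0-1>q1; q1-0>q2; q1-1>q2; q2-0>q0; q2-1>q0

Count input length modulo 3: every symbol advances one step around the cycle q0 → q1 → q2 → q0. Accept at q0.
        0   1  
>* q0   q1  q1 
   q1   q2  q2 
   q2   q0  q0 
(> = start, * = accepting)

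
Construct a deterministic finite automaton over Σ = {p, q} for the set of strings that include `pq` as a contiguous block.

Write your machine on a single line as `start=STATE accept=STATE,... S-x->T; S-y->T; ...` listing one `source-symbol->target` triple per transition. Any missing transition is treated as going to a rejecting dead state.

Track how much of `pq` has been matched so far: state s0 is no progress, s2 is the absorbing accept state reached once `pq` has occurred. Intermediate states record partial matches; on a mismatch, fall back to the longest reusable overlap.
With 3 states:
        p   q  
>  s0   s1  s0 
   s1   s1  s2 
 * s2   s2  s2 
(> = start, * = accepting)

start=s0; accept=s2; s0-p->s1; s0-q->s0; s1-p->s1; s1-q->s2; s2-p->s2; s2-q->s2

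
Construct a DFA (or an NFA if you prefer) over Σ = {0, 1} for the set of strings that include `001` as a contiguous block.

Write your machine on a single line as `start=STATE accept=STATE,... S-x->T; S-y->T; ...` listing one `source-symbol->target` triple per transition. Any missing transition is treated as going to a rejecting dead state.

States S0..S2 record the length of the longest prefix of `001` that matches the current input suffix. Reaching S3 means `001` has been seen, and we stay there forever. Accept from S3.
        0   1  
>  S0   S1  S0 
   S1   S2  S0 
   S2   S2  S3 
 * S3   S3  S3 
(> = start, * = accepting)

start=S0; accept=S3; S0-0->S1; S0-1->S0; S1-0->S2; S1-1->S0; S2-0->S2; S2-1->S3; S3-0->S3; S3-1->S3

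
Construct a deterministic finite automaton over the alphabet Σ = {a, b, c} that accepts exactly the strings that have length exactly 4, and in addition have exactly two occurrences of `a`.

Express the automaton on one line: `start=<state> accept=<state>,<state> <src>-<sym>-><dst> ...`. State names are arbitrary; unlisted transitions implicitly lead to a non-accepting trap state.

Handle the two conditions separately and then intersect. One (6 states) tracks the input length, saturating at 5; the other (4 states) tracks the count of `a`s, saturating at 3. Each combined state is a pair, one component from each; accept when both components accept. Minimizing collapses redundant product states.
10 states suffice.
        a   b   c  
>  q0   q1  q2  q2 
   q1   q3  q4  q4 
   q2   q4  q5  q5 
   q3   q6  q7  q7 
   q4   q7  q8  q8 
   q5   q8  q6  q6 
   q6   q6  q6  q6 
   q7   q6  q9  q9 
   q8   q9  q6  q6 
 * q9   q6  q6  q6 
(> = start, * = accepting)

start=q0 accept=q9 q0-a->q1 q0-b->q2 q0-c->q2 q1-a->q3 q1-b->q4 q1-c->q4 q2-a->q4 q2-b->q5 q2-c->q5 q3-a->q6 q3-b->q7 q3-c->q7 q4-a->q7 q4-b->q8 q4-c->q8 q5-a->q8 q5-b->q6 q5-c->q6 q6-a->q6 q6-b->q6 q6-c->q6 q7-a->q6 q7-b->q9 q7-c->q9 q8-a->q9 q8-b->q6 q8-c->q6 q9-a->q6 q9-b->q6 q9-c->q6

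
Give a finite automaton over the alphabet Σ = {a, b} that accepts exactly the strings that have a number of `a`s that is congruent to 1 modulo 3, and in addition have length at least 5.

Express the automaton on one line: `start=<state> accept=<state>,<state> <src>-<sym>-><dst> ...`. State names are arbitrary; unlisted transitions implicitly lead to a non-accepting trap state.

start=S0 accept=S11 S0-a->S1 S0-b->S2 S1-a->S3 S1-b->S4 S2-a->S4 S2-b->S5 S3-a->S6 S3-b->S7 S4-a->S7 S4-b->S8 S5-a->S8 S5-b->S6 S6-a->S9 S6-b->S10 S7-a->S10 S7-b->S7 S8-a->S7 S8-b->S9 S9-a->S7 S9-b->S11 S10-a->S11 S10-b->S10 S11-a->S7 S11-b->S11

Run two small machines in parallel and take their product. The first has 3 states tracking the count of `a`s modulo 3; the second has 7 states tracking the input length, saturating at 6. A product state is a pair (one from each), accepting exactly when both do. After merging equivalent states the machine shrinks.
          a    b  
>  S0     S1   S2 
   S1     S3   S4 
   S2     S4   S5 
   S3     S6   S7 
   S4     S7   S8 
   S5     S8   S6 
   S6     S9  S10 
   S7    S10   S7 
   S8     S7   S9 
   S9     S7  S11 
   S10   S11  S10 
 * S11    S7  S11 
(> = start, * = accepting)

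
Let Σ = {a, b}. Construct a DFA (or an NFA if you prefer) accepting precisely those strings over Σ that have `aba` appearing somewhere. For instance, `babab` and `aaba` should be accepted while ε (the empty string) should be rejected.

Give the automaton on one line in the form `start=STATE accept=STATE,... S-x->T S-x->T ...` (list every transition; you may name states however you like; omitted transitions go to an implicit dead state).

Track how much of `aba` has been matched so far: state s0 is no progress, s3 is the absorbing accept state reached once `aba` has occurred. Intermediate states record partial matches; on a mismatch, fall back to the longest reusable overlap.
        a   b  
>  s0   s1  s0 
   s1   s1  s2 
   s2   s3  s0 
 * s3   s3  s3 
(> = start, * = accepting)

start=s0 accept=s3 s0-a->s1 s0-b->s0 s1-a->s1 s1-b->s2 s2-a->s3 s2-b->s0 s3-a->s3 s3-b->s3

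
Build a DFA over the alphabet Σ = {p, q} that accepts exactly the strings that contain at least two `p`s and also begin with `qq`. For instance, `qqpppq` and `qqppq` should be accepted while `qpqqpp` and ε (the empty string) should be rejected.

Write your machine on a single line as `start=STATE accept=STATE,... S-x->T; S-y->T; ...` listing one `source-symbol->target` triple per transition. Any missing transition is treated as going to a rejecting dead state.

start=S0; accept=S5; S0-p->S1; S0-q->S2; S1-p->S1; S1-q->S1; S2-p->S1; S2-q->S3; S3-p->S4; S3-q->S3; S4-p->S5; S4-q->S4; S5-p->S5; S5-q->S5

Run two small machines in parallel and take their product. The first has 4 states tracking the count of `p`s, saturating at 3; the second has 4 states tracking whether the input so far still matches the prefix `qq`. A product state is a pair (one from each), accepting exactly when both do. After merging equivalent states the machine shrinks.
6 states suffice.
        p   q  
>  S0   S1  S2 
   S1   S1  S1 
   S2   S1  S3 
   S3   S4  S3 
   S4   S5  S4 
 * S5   S5  S5 
(> = start, * = accepting)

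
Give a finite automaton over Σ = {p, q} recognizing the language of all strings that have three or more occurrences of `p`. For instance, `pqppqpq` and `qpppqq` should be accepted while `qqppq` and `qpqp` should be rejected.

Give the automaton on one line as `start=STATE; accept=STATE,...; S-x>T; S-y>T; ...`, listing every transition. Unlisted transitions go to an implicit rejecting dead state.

start=A; accept=D,E; A-p>B; A-q>A; B-p>C; B-q>B; C-p>D; C-q>C; D-p>E; D-q>D; E-p>E; E-q>E

Count `p`s, saturating at 4: states A through D mean 0 through 3 `p`s seen; E means more than 3. Each `p` increments (capped at E); other symbols loop. Accept from {D, E}.
With 5 states:
       p  q 
>  A   B  A 
   B   C  B 
   C   D  C 
 * D   E  D 
 * E   E  E 
(> = start, * = accepting)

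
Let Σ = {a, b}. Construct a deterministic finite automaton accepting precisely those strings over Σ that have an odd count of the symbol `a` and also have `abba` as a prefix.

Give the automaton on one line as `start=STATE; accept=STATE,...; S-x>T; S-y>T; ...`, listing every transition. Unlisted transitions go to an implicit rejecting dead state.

Build one automaton per condition and run them in lockstep. One (2 states) tracks the count of `a`s modulo 2; the other (6 states) tracks whether the input so far still matches the prefix `abba`. Each combined state is a pair, one component from each; accept when both components accept. After merging equivalent states the machine shrinks.
A 7-state machine:
        a   b  
>  q0   q1  q2 
   q1   q2  q3 
   q2   q2  q2 
   q3   q2  q4 
   q4   q5  q2 
   q5   q6  q5 
 * q6   q5  q6 
(> = start, * = accepting)

start=q0; accept=q6; q0-a>q1; q0-b>q2; q1-a>q2; q1-b>q3; q2-a>q2; q2-b>q2; q3-a>q2; q3-b>q4; q4-a>q5; q4-b>q2; q5-a>q6; q5-b>q5; q6-a>q5; q6-b>q6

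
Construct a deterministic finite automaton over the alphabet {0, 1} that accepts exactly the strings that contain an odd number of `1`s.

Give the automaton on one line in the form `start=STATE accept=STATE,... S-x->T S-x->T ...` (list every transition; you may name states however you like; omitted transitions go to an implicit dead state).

start=q0 accept=q1 q0-0->q0 q0-1->q1 q1-0->q1 q1-1->q0

The only thing that matters is how many `1`s have appeared, reduced mod 2. Use one state per residue: q0 for 0, …, q1 for 1. Reading `1` moves to the next residue; anything else stays put. q1 is accepting.
2 states suffice.
        0   1  
>  q0   q0  q1 
 * q1   q1  q0 
(> = start, * = accepting)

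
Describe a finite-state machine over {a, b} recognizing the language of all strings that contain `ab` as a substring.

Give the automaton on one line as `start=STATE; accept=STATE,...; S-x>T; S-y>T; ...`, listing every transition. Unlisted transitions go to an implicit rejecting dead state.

start=q0; accept=q2; q0-a>q1; q0-b>q0; q1-a>q1; q1-b>q2; q2-a>q2; q2-b>q2

Track how much of `ab` has been matched so far: state q0 is no progress, q2 is the absorbing accept state reached once `ab` has occurred. Intermediate states record partial matches; on a mismatch, fall back to the longest reusable overlap.
With 3 states:
        a   b  
>  q0   q1  q0 
   q1   q1  q2 
 * q2   q2  q2 
(> = start, * = accepting)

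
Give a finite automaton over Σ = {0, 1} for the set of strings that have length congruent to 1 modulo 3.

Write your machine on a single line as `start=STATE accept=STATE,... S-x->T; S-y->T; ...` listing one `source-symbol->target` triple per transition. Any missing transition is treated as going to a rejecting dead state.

Only the length mod 3 matters, so use a 3-cycle: from any state, every input symbol moves to the next state, wrapping C back to A. Mark B accepting.
       0  1 
>  A   B  B 
 * B   C  C 
   C   A  A 
(> = start, * = accepting)

start=A; accept=B; A-0->B; A-1->B; B-0->C; B-1->C; C-0->A; C-1->A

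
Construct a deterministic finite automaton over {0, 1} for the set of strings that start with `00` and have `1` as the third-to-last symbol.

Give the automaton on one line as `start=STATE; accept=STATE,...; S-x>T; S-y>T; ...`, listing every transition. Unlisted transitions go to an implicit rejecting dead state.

Handle the two conditions separately and then intersect. One (4 states) tracks whether the input so far still matches the prefix `00`; the other (15 states) tracks the last 3 symbols read. Each combined state is a pair, one component from each; accept when both components accept. Equivalent product states are then merged.
With 11 states:
          0    1  
>  q0     q1   q2 
   q1     q3   q2 
   q2     q2   q2 
   q3     q3   q4 
   q4     q5   q6 
   q5     q7   q8 
   q6     q9  q10 
 * q7     q3   q4 
 * q8     q5   q6 
 * q9     q7   q8 
 * q10    q9  q10 
(> = start, * = accepting)

start=q0; accept=q7,q8,q9,q10; q0-0>q1; q0-1>q2; q1-0>q3; q1-1>q2; q2-0>q2; q2-1>q2; q3-0>q3; q3-1>q4; q4-0>q5; q4-1>q6; q5-0>q7; q5-1>q8; q6-0>q9; q6-1>q10; q7-0>q3; q7-1>q4; q8-0>q5; q8-1>q6; q9-0>q7; q9-1>q8; q10-0>q9; q10-1>q10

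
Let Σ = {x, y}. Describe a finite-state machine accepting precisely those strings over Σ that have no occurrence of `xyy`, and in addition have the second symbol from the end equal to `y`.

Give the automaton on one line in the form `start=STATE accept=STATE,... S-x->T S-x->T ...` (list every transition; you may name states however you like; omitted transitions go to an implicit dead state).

start=A accept=F,G A-x->B A-y->C B-x->D B-y->E C-x->F C-y->G D-x->D D-y->E E-x->F E-y->H F-x->D F-y->E G-x->F G-y->G H-x->I H-y->H I-x->J I-y->K J-x->J J-y->K K-x->I K-y->H

Run two small machines in parallel and take their product. The first has 4 states tracking partial matches of the forbidden pattern `xyy`; the second has 7 states tracking the last 2 symbols read. A product state is a pair (one from each), accepting exactly when both do.
An 11-state machine:
       x  y 
>  A   B  C 
   B   D  E 
   C   F  G 
   D   D  E 
   E   F  H 
 * F   D  E 
 * G   F  G 
   H   I  H 
   I   J  K 
   J   J  K 
   K   I  H 
(> = start, * = accepting)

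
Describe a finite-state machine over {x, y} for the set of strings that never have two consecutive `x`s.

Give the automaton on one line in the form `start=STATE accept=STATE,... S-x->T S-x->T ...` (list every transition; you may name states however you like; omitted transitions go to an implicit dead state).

start=q0 accept=q0,q1 q0-x->q1 q0-y->q0 q1-x->q2 q1-y->q0 q2-x->q2 q2-y->q2

This is the complement of 'contains `xx`'. Use the same substring-matching states — q0 through q2 holding how much of `xx` has just been matched — but flip the accepting set: everything except the trap q2 accepts.
        x   y  
>* q0   q1  q0 
 * q1   q2  q0 
   q2   q2  q2 
(> = start, * = accepting)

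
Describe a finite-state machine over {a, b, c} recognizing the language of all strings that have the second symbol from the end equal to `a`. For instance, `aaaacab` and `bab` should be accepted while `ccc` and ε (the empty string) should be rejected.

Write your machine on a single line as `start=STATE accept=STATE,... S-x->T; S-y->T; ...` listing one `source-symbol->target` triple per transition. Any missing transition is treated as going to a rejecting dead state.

A DFA must remember the last 2 symbols (since which symbol is second-to-last isn't known until the input ends). Use one state per possible window of the last ≤2 symbols; accept from those whose window starts with `a`.
With 13 states:
          a    b    c  
>  S0     S1   S2   S3 
   S1     S4   S5   S6 
   S2     S7   S8   S9 
   S3    S10  S11  S12 
 * S4     S4   S5   S6 
 * S5     S7   S8   S9 
 * S6    S10  S11  S12 
   S7     S4   S5   S6 
   S8     S7   S8   S9 
   S9    S10  S11  S12 
   S10    S4   S5   S6 
   S11    S7   S8   S9 
   S12   S10  S11  S12 
(> = start, * = accepting)

start=S0; accept=S4,S5,S6; S0-a->S1; S0-b->S2; S0-c->S3; S1-a->S4; S1-b->S5; S1-c->S6; S2-a->S7; S2-b->S8; S2-c->S9; S3-a->S10; S3-b->S11; S3-c->S12; S4-a->S4; S4-b->S5; S4-c->S6; S5-a->S7; S5-b->S8; S5-c->S9; S6-a->S10; S6-b->S11; S6-c->S12; S7-a->S4; S7-b->S5; S7-c->S6; S8-a->S7; S8-b->S8; S8-c->S9; S9-a->S10; S9-b->S11; S9-c->S12; S10-a->S4; S10-b->S5; S10-c->S6; S11-a->S7; S11-b->S8; S11-c->S9; S12-a->S10; S12-b->S11; S12-c->S12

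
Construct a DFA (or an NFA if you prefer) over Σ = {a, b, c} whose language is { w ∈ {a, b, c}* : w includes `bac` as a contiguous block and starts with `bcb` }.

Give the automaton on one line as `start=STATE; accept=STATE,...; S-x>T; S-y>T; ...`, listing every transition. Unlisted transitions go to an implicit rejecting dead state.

Handle the two conditions separately and then intersect. One (4 states) tracks whether and how much of `bac` has been seen; the other (5 states) tracks whether the input so far still matches the prefix `bcb`. Each combined state is a pair, one component from each; accept when both components accept. Minimizing collapses redundant product states.
        a   b   c  
>  S0   S1  S2  S1 
   S1   S1  S1  S1 
   S2   S1  S1  S3 
   S3   S1  S4  S1 
   S4   S5  S4  S6 
   S5   S6  S4  S7 
   S6   S6  S4  S6 
 * S7   S7  S7  S7 
(> = start, * = accepting)

start=S0; accept=S7; S0-a>S1; S0-b>S2; S0-c>S1; S1-a>S1; S1-b>S1; S1-c>S1; S2-a>S1; S2-b>S1; S2-c>S3; S3-a>S1; S3-b>S4; S3-c>S1; S4-a>S5; S4-b>S4; S4-c>S6; S5-a>S6; S5-b>S4; S5-c>S7; S6-a>S6; S6-b>S4; S6-c>S6; S7-a>S7; S7-b>S7; S7-c>S7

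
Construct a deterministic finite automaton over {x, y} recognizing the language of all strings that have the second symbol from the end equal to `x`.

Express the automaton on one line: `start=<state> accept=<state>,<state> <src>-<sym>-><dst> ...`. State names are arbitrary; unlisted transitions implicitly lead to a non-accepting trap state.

Because acceptance depends on a position counted from the end, the machine has to buffer the most recent 2 symbols. Make each state the string of the last up-to-2 symbols read; on input `x` shift the window left and append `x`. Accept when the buffered window has length 2 and begins with `x`.
A 7-state machine:
       x  y 
>  A   B  C 
   B   D  E 
   C   F  G 
 * D   D  E 
 * E   F  G 
   F   D  E 
   G   F  G 
(> = start, * = accepting)

start=A accept=D,E A-x->B A-y->C B-x->D B-y->E C-x->F C-y->G D-x->D D-y->E E-x->F E-y->G F-x->D F-y->E G-x->F G-y->G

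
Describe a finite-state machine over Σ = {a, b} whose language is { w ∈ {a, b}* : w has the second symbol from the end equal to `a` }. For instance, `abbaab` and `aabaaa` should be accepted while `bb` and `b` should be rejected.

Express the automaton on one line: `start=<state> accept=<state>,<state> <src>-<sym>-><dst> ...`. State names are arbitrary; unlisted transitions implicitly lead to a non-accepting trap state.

start=q0 accept=q3,q4 q0-a->q1 q0-b->q2 q1-a->q3 q1-b->q4 q2-a->q5 q2-b->q6 q3-a->q3 q3-b->q4 q4-a->q5 q4-b->q6 q5-a->q3 q5-b->q4 q6-a->q5 q6-b->q6

A DFA must remember the last 2 symbols (since which symbol is second-to-last isn't known until the input ends). Use one state per possible window of the last ≤2 symbols; accept from those whose window starts with `a`.
        a   b  
>  q0   q1  q2 
   q1   q3  q4 
   q2   q5  q6 
 * q3   q3  q4 
 * q4   q5  q6 
   q5   q3  q4 
   q6   q5  q6 
(> = start, * = accepting)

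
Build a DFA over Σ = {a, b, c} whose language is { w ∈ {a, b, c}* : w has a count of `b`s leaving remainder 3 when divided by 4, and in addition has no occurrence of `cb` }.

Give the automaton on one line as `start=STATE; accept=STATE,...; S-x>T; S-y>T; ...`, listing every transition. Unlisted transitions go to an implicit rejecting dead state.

Handle the two conditions separately and then intersect. One (4 states) tracks the count of `b`s modulo 4; the other (3 states) tracks partial matches of the forbidden pattern `cb`. Each combined state is a pair, one component from each; accept when both components accept. After merging equivalent states the machine shrinks.
A 9-state machine:
        a   b   c  
>  q0   q0  q1  q2 
   q1   q1  q3  q4 
   q2   q0  q5  q2 
   q3   q3  q6  q7 
   q4   q1  q5  q4 
   q5   q5  q5  q5 
 * q6   q6  q0  q8 
   q7   q3  q5  q7 
 * q8   q6  q5  q8 
(> = start, * = accepting)

start=q0; accept=q6,q8; q0-a>q0; q0-b>q1; q0-c>q2; q1-a>q1; q1-b>q3; q1-c>q4; q2-a>q0; q2-b>q5; q2-c>q2; q3-a>q3; q3-b>q6; q3-c>q7; q4-a>q1; q4-b>q5; q4-c>q4; q5-a>q5; q5-b>q5; q5-c>q5; q6-a>q6; q6-b>q0; q6-c>q8; q7-a>q3; q7-b>q5; q7-c>q7; q8-a>q6; q8-b>q5; q8-c>q8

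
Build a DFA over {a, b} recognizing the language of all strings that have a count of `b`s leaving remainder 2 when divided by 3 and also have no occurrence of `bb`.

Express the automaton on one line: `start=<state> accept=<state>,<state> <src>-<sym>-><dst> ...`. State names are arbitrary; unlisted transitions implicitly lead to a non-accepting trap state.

Run two small machines in parallel and take their product. One (3 states) tracks the count of `b`s modulo 3; the other (3 states) tracks partial matches of the forbidden pattern `bb`. Each combined state is a pair, one component from each; accept when both components accept. After merging equivalent states the machine shrinks.
        a   b  
>  q0   q0  q1 
   q1   q2  q3 
   q2   q2  q4 
   q3   q3  q3 
 * q4   q5  q3 
 * q5   q5  q6 
   q6   q0  q3 
(> = start, * = accepting)

start=q0 accept=q4,q5 q0-a->q0 q0-b->q1 q1-a->q2 q1-b->q3 q2-a->q2 q2-b->q4 q3-a->q3 q3-b->q3 q4-a->q5 q4-b->q3 q5-a->q5 q5-b->q6 q6-a->q0 q6-b->q3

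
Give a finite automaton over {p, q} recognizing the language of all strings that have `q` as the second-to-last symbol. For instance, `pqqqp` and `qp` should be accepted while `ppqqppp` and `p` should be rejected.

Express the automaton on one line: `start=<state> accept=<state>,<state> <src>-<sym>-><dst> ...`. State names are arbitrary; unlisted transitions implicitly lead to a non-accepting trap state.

start=s0 accept=s5,s6 s0-p->s1 s0-q->s2 s1-p->s3 s1-q->s4 s2-p->s5 s2-q->s6 s3-p->s3 s3-q->s4 s4-p->s5 s4-q->s6 s5-p->s3 s5-q->s4 s6-p->s5 s6-q->s6

Because acceptance depends on a position counted from the end, the machine has to buffer the most recent 2 symbols. Make each state the string of the last up-to-2 symbols read; on input `x` shift the window left and append `x`. Accept when the buffered window has length 2 and begins with `q`.
        p   q  
>  s0   s1  s2 
   s1   s3  s4 
   s2   s5  s6 
   s3   s3  s4 
   s4   s5  s6 
 * s5   s3  s4 
 * s6   s5  s6 
(> = start, * = accepting)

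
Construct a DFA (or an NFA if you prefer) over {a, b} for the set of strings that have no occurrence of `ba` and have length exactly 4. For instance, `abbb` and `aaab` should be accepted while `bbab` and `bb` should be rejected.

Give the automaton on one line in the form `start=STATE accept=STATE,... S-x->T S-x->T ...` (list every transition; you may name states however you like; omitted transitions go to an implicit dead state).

start=s0 accept=s8 s0-a->s1 s0-b->s2 s1-a->s3 s1-b->s4 s2-a->s5 s2-b->s4 s3-a->s6 s3-b->s7 s4-a->s5 s4-b->s7 s5-a->s5 s5-b->s5 s6-a->s8 s6-b->s8 s7-a->s5 s7-b->s8 s8-a->s5 s8-b->s5

Handle the two conditions separately and then intersect. One (3 states) tracks partial matches of the forbidden pattern `ba`; the other (6 states) tracks the input length, saturating at 5. Each combined state is a pair, one component from each; accept when both components accept. After merging equivalent states the machine shrinks.
A 9-state machine:
        a   b  
>  s0   s1  s2 
   s1   s3  s4 
   s2   s5  s4 
   s3   s6  s7 
   s4   s5  s7 
   s5   s5  s5 
   s6   s8  s8 
   s7   s5  s8 
 * s8   s5  s5 
(> = start, * = accepting)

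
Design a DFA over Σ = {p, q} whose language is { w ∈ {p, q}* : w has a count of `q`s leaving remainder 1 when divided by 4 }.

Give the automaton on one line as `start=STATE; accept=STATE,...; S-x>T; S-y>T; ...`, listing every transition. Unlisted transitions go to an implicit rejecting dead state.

The only thing that matters is how many `q`s have appeared, reduced mod 4. Use one state per residue: S0 for 0, …, S3 for 3. Reading `q` moves to the next residue; anything else stays put. S1 is accepting.
        p   q  
>  S0   S0  S1 
 * S1   S1  S2 
   S2   S2  S3 
   S3   S3  S0 
(> = start, * = accepting)

start=S0; accept=S1; S0-p>S0; S0-q>S1; S1-p>S1; S1-q>S2; S2-p>S2; S2-q>S3; S3-p>S3; S3-q>S0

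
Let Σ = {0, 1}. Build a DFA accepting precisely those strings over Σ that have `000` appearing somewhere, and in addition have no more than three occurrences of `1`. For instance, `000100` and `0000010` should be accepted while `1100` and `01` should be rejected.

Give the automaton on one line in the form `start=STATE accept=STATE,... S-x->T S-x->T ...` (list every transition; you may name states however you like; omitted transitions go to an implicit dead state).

Handle the two conditions separately and then intersect. The first has 4 states tracking whether and how much of `000` has been seen; the second has 5 states tracking the count of `1`s, saturating at 4. A product state is a pair (one from each), accepting exactly when both do.
20 states suffice.
          0    1  
>  q0     q1   q2 
   q1     q3   q2 
   q2     q4   q5 
   q3     q6   q2 
   q4     q7   q5 
   q5     q8   q9 
 * q6     q6  q10 
   q7    q10   q5 
   q8    q11   q9 
   q9    q12  q13 
 * q10   q10  q14 
   q11   q14   q9 
   q12   q15  q13 
   q13   q16  q13 
 * q14   q14  q17 
   q15   q17  q13 
   q16   q18  q13 
 * q17   q17  q19 
   q18   q19  q13 
   q19   q19  q19 
(> = start, * = accepting)

start=q0 accept=q6,q10,q14,q17 q0-0->q1 q0-1->q2 q1-0->q3 q1-1->q2 q2-0->q4 q2-1->q5 q3-0->q6 q3-1->q2 q4-0->q7 q4-1->q5 q5-0->q8 q5-1->q9 q6-0->q6 q6-1->q10 q7-0->q10 q7-1->q5 q8-0->q11 q8-1->q9 q9-0->q12 q9-1->q13 q10-0->q10 q10-1->q14 q11-0->q14 q11-1->q9 q12-0->q15 q12-1->q13 q13-0->q16 q13-1->q13 q14-0->q14 q14-1->q17 q15-0->q17 q15-1->q13 q16-0->q18 q16-1->q13 q17-0->q17 q17-1->q19 q18-0->q19 q18-1->q13 q19-0->q19 q19-1->q19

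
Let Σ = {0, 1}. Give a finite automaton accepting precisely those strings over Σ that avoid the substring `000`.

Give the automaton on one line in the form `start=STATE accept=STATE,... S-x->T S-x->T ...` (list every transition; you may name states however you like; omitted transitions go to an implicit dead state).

Track partial matches of the forbidden pattern `000`. State q3 is a dead state reached once `000` has occurred; every other state accepts. q0 means no part of `000` is currently matched.
A 4-state machine:
        0   1  
>* q0   q1  q0 
 * q1   q2  q0 
 * q2   q3  q0 
   q3   q3  q3 
(> = start, * = accepting)

start=q0 accept=q0,q1,q2 q0-0->q1 q0-1->q0 q1-0->q2 q1-1->q0 q2-0->q3 q2-1->q0 q3-0->q3 q3-1->q3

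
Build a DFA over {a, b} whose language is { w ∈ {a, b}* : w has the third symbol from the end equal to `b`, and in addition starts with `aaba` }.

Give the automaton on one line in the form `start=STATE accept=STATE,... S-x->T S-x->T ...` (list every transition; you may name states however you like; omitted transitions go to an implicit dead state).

Build one automaton per condition and run them in lockstep. The first has 15 states tracking the last 3 symbols read; the second has 6 states tracking whether the input so far still matches the prefix `aaba`. A product state is a pair (one from each), accepting exactly when both do. After merging equivalent states the machine shrinks.
With 13 states:
          a    b  
>  q0     q1   q2 
   q1     q3   q2 
   q2     q2   q2 
   q3     q2   q4 
   q4     q5   q2 
   q5     q6   q7 
 * q6     q8   q9 
 * q7     q5  q10 
   q8     q8   q9 
   q9     q5  q10 
   q10   q11  q12 
 * q11    q6   q7 
 * q12   q11  q12 
(> = start, * = accepting)

start=q0 accept=q6,q7,q11,q12 q0-a->q1 q0-b->q2 q1-a->q3 q1-b->q2 q2-a->q2 q2-b->q2 q3-a->q2 q3-b->q4 q4-a->q5 q4-b->q2 q5-a->q6 q5-b->q7 q6-a->q8 q6-b->q9 q7-a->q5 q7-b->q10 q8-a->q8 q8-b->q9 q9-a->q5 q9-b->q10 q10-a->q11 q10-b->q12 q11-a->q6 q11-b->q7 q12-a->q11 q12-b->q12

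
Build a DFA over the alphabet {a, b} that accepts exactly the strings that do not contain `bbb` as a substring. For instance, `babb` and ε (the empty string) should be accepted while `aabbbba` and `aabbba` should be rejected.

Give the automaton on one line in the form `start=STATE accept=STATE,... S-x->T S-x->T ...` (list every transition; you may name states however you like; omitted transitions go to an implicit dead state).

start=q0 accept=q0,q1,q2 q0-a->q0 q0-b->q1 q1-a->q0 q1-b->q2 q2-a->q0 q2-b->q3 q3-a->q3 q3-b->q3

This is the complement of 'contains `bbb`'. Use the same substring-matching states — q0 through q3 holding how much of `bbb` has just been matched — but flip the accepting set: everything except the trap q3 accepts.
A 4-state machine:
        a   b  
>* q0   q0  q1 
 * q1   q0  q2 
 * q2   q0  q3 
   q3   q3  q3 
(> = start, * = accepting)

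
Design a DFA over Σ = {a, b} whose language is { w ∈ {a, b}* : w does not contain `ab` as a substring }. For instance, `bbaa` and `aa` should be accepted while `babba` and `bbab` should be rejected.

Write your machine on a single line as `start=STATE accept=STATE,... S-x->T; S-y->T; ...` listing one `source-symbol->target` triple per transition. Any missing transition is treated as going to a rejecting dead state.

This is the complement of 'contains `ab`'. Use the same substring-matching states — S0 through S2 holding how much of `ab` has just been matched — but flip the accepting set: everything except the trap S2 accepts.
        a   b  
>* S0   S1  S0 
 * S1   S1  S2 
   S2   S2  S2 
(> = start, * = accepting)

start=S0; accept=S0,S1; S0-a->S1; S0-b->S0; S1-a->S1; S1-b->S2; S2-a->S2; S2-b->S2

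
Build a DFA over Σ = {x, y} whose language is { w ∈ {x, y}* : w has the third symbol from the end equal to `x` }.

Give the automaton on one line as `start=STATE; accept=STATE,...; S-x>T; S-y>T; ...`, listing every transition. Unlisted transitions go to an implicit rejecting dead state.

Because acceptance depends on a position counted from the end, the machine has to buffer the most recent 3 symbols. Make each state the string of the last up-to-3 symbols read; on input `x` shift the window left and append `x`. Accept when the buffered window has length 3 and begins with `x`.
A 15-state machine:
          x    y  
>  S0     S1   S2 
   S1     S3   S4 
   S2     S5   S6 
   S3     S7   S8 
   S4     S9  S10 
   S5    S11  S12 
   S6    S13  S14 
 * S7     S7   S8 
 * S8     S9  S10 
 * S9    S11  S12 
 * S10   S13  S14 
   S11    S7   S8 
   S12    S9  S10 
   S13   S11  S12 
   S14   S13  S14 
(> = start, * = accepting)

start=S0; accept=S7,S8,S9,S10; S0-x>S1; S0-y>S2; S1-x>S3; S1-y>S4; S2-x>S5; S2-y>S6; S3-x>S7; S3-y>S8; S4-x>S9; S4-y>S10; S5-x>S11; S5-y>S12; S6-x>S13; S6-y>S14; S7-x>S7; S7-y>S8; S8-x>S9; S8-y>S10; S9-x>S11; S9-y>S12; S10-x>S13; S10-y>S14; S11-x>S7; S11-y>S8; S12-x>S9; S12-y>S10; S13-x>S11; S13-y>S12; S14-x>S13; S14-y>S14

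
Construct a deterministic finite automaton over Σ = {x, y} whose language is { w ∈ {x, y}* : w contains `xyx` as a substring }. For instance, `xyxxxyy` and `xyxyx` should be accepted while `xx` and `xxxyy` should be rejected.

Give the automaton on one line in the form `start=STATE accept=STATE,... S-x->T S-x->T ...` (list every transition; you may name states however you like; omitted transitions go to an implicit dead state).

Track how much of `xyx` has been matched so far: state q0 is no progress, q3 is the absorbing accept state reached once `xyx` has occurred. Intermediate states record partial matches; on a mismatch, fall back to the longest reusable overlap.
        x   y  
>  q0   q1  q0 
   q1   q1  q2 
   q2   q3  q0 
 * q3   q3  q3 
(> = start, * = accepting)

start=q0 accept=q3 q0-x->q1 q0-y->q0 q1-x->q1 q1-y->q2 q2-x->q3 q2-y->q0 q3-x->q3 q3-y->q3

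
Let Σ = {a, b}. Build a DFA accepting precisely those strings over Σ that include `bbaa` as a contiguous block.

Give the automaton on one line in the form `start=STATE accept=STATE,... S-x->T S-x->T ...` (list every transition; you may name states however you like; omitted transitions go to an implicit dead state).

Track how much of `bbaa` has been matched so far: state S0 is no progress, S4 is the absorbing accept state reached once `bbaa` has occurred. Intermediate states record partial matches; on a mismatch, fall back to the longest reusable overlap.
With 5 states:
        a   b  
>  S0   S0  S1 
   S1   S0  S2 
   S2   S3  S2 
   S3   S4  S1 
 * S4   S4  S4 
(> = start, * = accepting)

start=S0 accept=S4 S0-a->S0 S0-b->S1 S1-a->S0 S1-b->S2 S2-a->S3 S2-b->S2 S3-a->S4 S3-b->S1 S4-a->S4 S4-b->S4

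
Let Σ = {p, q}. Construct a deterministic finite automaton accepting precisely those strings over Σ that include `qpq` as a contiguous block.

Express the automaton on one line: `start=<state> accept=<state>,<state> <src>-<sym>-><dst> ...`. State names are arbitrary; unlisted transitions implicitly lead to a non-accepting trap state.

start=A accept=D A-p->A A-q->B B-p->C B-q->B C-p->A C-q->D D-p->D D-q->D

States A..C record the length of the longest prefix of `qpq` that matches the current input suffix. Reaching D means `qpq` has been seen, and we stay there forever. Accept from D.
4 states suffice.
       p  q 
>  A   A  B 
   B   C  B 
   C   A  D 
 * D   D  D 
(> = start, * = accepting)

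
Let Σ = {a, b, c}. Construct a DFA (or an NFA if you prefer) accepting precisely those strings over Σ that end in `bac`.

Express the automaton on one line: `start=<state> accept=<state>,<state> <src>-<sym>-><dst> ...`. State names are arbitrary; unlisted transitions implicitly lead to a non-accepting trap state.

start=S0 accept=S3 S0-a->S0 S0-b->S1 S0-c->S0 S1-a->S2 S1-b->S1 S1-c->S0 S2-a->S0 S2-b->S1 S2-c->S3 S3-a->S0 S3-b->S1 S3-c->S0

Remember how much of `bac` the current input suffix matches. State S0 means no match yet; S1 means the last symbol is `b`; S2 means the last 2 symbols are `ba`; S3 means the last 3 symbols are `bac`. Only S3 accepts. On a mismatch, fall back to the longest proper suffix that is still a prefix of `bac`.
A 4-state machine:
        a   b   c  
>  S0   S0  S1  S0 
   S1   S2  S1  S0 
   S2   S0  S1  S3 
 * S3   S0  S1  S0 
(> = start, * = accepting)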